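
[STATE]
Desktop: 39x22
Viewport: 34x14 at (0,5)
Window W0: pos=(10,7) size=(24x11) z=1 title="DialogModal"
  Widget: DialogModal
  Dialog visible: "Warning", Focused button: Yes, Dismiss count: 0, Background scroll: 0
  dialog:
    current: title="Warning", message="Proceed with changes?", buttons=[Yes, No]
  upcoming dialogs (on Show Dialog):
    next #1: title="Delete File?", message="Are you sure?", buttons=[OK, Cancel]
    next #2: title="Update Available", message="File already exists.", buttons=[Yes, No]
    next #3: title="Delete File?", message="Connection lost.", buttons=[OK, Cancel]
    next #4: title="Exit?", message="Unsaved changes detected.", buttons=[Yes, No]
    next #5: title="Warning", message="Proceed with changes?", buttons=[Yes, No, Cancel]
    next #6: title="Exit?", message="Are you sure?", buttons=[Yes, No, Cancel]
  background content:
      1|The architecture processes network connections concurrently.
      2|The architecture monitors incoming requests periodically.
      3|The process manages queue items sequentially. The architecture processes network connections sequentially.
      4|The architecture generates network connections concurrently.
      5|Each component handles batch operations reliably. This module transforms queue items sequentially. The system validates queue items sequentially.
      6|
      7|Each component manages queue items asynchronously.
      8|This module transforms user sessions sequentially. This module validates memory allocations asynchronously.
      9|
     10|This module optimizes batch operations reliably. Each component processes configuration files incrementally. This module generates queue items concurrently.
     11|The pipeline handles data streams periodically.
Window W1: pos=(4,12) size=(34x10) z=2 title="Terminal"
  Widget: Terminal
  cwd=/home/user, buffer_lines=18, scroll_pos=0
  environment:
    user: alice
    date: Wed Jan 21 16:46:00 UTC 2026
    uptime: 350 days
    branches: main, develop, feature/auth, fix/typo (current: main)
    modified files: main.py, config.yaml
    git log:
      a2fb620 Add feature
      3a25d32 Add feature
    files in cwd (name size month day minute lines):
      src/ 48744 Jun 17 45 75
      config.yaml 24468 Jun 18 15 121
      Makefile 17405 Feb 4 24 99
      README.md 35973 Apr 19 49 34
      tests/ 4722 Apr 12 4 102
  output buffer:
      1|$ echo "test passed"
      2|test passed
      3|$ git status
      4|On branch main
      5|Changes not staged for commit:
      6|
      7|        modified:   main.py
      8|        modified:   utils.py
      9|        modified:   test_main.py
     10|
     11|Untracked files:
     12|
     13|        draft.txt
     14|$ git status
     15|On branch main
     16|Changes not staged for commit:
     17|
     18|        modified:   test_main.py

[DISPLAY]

                                  
                                  
          ┏━━━━━━━━━━━━━━━━━━━━━━┓
          ┃ DialogModal          ┃
          ┠──────────────────────┨
          ┃The architecture proce┃
          ┃Th┌────────────────┐it┃
    ┏━━━━━━━━━━━━━━━━━━━━━━━━━━━━━
    ┃ Terminal                    
    ┠─────────────────────────────
    ┃$ echo "test passed"         
    ┃test passed                  
    ┃$ git status                 
    ┃On branch main               


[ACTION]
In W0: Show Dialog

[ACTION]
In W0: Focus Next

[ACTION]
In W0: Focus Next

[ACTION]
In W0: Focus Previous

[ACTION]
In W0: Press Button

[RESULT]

                                  
                                  
          ┏━━━━━━━━━━━━━━━━━━━━━━┓
          ┃ DialogModal          ┃
          ┠──────────────────────┨
          ┃The architecture proce┃
          ┃The architecture monit┃
    ┏━━━━━━━━━━━━━━━━━━━━━━━━━━━━━
    ┃ Terminal                    
    ┠─────────────────────────────
    ┃$ echo "test passed"         
    ┃test passed                  
    ┃$ git status                 
    ┃On branch main               


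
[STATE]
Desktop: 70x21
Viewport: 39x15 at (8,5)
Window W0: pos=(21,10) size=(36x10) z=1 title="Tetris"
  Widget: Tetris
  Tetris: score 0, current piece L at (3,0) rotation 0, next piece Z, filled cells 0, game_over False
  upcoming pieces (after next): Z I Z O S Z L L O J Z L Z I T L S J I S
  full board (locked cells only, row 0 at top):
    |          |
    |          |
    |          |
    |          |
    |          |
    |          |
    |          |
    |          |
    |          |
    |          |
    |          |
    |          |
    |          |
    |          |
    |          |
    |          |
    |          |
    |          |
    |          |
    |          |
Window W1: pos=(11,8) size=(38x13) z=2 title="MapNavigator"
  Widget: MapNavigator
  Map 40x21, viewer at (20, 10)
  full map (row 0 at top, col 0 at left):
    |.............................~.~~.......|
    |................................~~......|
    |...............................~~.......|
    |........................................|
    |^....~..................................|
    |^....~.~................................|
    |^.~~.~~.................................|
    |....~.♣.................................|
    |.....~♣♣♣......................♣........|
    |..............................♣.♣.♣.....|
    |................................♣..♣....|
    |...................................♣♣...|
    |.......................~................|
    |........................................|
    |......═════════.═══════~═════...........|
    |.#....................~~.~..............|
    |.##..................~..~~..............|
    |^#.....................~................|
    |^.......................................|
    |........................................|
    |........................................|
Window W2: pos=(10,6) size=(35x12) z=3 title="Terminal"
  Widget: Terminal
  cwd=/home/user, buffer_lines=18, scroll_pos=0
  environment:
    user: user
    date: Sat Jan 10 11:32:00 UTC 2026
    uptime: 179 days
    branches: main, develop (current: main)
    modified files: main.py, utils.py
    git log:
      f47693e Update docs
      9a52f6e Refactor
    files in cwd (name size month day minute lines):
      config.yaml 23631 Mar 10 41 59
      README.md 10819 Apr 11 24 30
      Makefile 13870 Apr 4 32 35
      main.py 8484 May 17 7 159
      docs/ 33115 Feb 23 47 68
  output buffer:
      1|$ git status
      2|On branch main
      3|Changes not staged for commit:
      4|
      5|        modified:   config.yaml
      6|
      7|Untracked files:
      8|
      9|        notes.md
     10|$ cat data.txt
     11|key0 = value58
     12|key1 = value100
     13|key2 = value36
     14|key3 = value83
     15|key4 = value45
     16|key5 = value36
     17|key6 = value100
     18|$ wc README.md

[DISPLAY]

                                       
  ┏━━━━━━━━━━━━━━━━━━━━━━━━━━━━━━━━━┓  
  ┃ Terminal                        ┃  
  ┠─────────────────────────────────┨━━
  ┃$ git status                     ┃  
  ┃On branch main                   ┃──
  ┃Changes not staged for commit:   ┃..
  ┃                                 ┃..
  ┃        modified:   config.yaml  ┃..
  ┃                                 ┃..
  ┃Untracked files:                 ┃♣.
  ┃                                 ┃♣♣
  ┗━━━━━━━━━━━━━━━━━━━━━━━━━━━━━━━━━┛..
   ┃...................................
   ┃....═════════.═══════~═════........


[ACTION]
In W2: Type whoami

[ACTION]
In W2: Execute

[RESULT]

                                       
  ┏━━━━━━━━━━━━━━━━━━━━━━━━━━━━━━━━━┓  
  ┃ Terminal                        ┃  
  ┠─────────────────────────────────┨━━
  ┃key3 = value83                   ┃  
  ┃key4 = value45                   ┃──
  ┃key5 = value36                   ┃..
  ┃key6 = value100                  ┃..
  ┃$ wc README.md                   ┃..
  ┃$ whoami                         ┃..
  ┃user                             ┃♣.
  ┃$ █                              ┃♣♣
  ┗━━━━━━━━━━━━━━━━━━━━━━━━━━━━━━━━━┛..
   ┃...................................
   ┃....═════════.═══════~═════........


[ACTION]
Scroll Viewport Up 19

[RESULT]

                                       
                                       
                                       
                                       
                                       
                                       
  ┏━━━━━━━━━━━━━━━━━━━━━━━━━━━━━━━━━┓  
  ┃ Terminal                        ┃  
  ┠─────────────────────────────────┨━━
  ┃key3 = value83                   ┃  
  ┃key4 = value45                   ┃──
  ┃key5 = value36                   ┃..
  ┃key6 = value100                  ┃..
  ┃$ wc README.md                   ┃..
  ┃$ whoami                         ┃..


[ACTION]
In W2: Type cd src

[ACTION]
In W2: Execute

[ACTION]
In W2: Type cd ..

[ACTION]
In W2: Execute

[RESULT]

                                       
                                       
                                       
                                       
                                       
                                       
  ┏━━━━━━━━━━━━━━━━━━━━━━━━━━━━━━━━━┓  
  ┃ Terminal                        ┃  
  ┠─────────────────────────────────┨━━
  ┃$ wc README.md                   ┃  
  ┃$ whoami                         ┃──
  ┃user                             ┃..
  ┃$ cd src                         ┃..
  ┃                                 ┃..
  ┃$ cd ..                          ┃..


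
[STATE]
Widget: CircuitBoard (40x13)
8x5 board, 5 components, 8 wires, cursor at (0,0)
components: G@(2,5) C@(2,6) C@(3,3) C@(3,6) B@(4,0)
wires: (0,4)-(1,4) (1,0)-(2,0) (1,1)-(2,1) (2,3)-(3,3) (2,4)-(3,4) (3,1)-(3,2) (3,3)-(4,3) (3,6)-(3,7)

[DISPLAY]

   0 1 2 3 4 5 6 7                      
0  [.]              ·                   
                    │                   
1   ·   ·           ·                   
    │   │                               
2   ·   ·       ·   ·   G   C           
                │   │                   
3       · ─ ·   C   ·       C ─ ·       
                │                       
4   B           ·                       
Cursor: (0,0)                           
                                        
                                        


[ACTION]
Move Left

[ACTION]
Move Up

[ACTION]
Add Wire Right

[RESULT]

   0 1 2 3 4 5 6 7                      
0  [.]─ ·           ·                   
                    │                   
1   ·   ·           ·                   
    │   │                               
2   ·   ·       ·   ·   G   C           
                │   │                   
3       · ─ ·   C   ·       C ─ ·       
                │                       
4   B           ·                       
Cursor: (0,0)                           
                                        
                                        


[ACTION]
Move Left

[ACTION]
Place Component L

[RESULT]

   0 1 2 3 4 5 6 7                      
0  [L]─ ·           ·                   
                    │                   
1   ·   ·           ·                   
    │   │                               
2   ·   ·       ·   ·   G   C           
                │   │                   
3       · ─ ·   C   ·       C ─ ·       
                │                       
4   B           ·                       
Cursor: (0,0)                           
                                        
                                        


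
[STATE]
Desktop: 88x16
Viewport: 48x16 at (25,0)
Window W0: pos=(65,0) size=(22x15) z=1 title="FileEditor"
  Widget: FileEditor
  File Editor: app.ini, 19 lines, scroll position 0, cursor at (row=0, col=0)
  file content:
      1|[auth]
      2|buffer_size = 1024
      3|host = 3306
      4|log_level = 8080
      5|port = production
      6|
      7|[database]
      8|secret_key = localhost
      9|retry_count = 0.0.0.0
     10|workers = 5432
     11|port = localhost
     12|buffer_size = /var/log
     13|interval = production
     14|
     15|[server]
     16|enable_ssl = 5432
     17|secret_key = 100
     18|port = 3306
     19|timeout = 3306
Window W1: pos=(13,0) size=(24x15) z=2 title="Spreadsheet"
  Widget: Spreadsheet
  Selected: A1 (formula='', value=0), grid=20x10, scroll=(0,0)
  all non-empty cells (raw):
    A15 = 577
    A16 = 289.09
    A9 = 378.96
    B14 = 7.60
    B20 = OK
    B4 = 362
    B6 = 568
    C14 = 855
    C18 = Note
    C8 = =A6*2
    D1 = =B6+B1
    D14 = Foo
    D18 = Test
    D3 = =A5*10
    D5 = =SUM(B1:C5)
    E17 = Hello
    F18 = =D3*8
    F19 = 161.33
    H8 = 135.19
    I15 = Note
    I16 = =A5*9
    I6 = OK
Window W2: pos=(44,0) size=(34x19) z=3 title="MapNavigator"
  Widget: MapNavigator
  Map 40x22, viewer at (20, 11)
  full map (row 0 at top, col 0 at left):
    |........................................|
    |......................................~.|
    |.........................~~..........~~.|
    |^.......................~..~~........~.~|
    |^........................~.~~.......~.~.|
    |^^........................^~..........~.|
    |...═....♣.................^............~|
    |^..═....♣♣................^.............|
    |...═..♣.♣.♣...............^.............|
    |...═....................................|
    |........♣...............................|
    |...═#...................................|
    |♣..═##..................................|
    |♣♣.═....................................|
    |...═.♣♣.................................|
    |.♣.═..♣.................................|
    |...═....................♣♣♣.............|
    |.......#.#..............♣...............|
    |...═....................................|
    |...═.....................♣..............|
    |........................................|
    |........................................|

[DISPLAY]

━━━━━━━━━━━┓       ┏━━━━━━━━━━━━━━━━━━━━━━━━━━━━
t          ┃       ┃ MapNavigator               
───────────┨       ┠────────────────────────────
           ┃       ┃.....................~.~~...
    B      ┃       ┃......................^~....
-----------┃       ┃....♣.................^.....
]       0  ┃       ┃....♣♣................^.....
0       0  ┃       ┃..♣.♣.♣...............^.....
0       0  ┃       ┃............................
0     362  ┃       ┃....♣.......................
0       0  ┃       ┃#...............@...........
0     568  ┃       ┃##..........................
0       0  ┃       ┃............................
0       0  ┃       ┃.♣♣.........................
━━━━━━━━━━━┛       ┃..♣.........................
                   ┃....................♣♣♣.....


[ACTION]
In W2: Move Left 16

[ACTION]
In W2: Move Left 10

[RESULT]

━━━━━━━━━━━┓       ┏━━━━━━━━━━━━━━━━━━━━━━━━━━━━
t          ┃       ┃ MapNavigator               
───────────┨       ┠────────────────────────────
           ┃       ┃                ^...........
    B      ┃       ┃                ^^..........
-----------┃       ┃                ...═....♣...
]       0  ┃       ┃                ^..═....♣♣..
0       0  ┃       ┃                ...═..♣.♣.♣.
0       0  ┃       ┃                ...═........
0     362  ┃       ┃                ........♣...
0       0  ┃       ┃                @..═#.......
0     568  ┃       ┃                ♣..═##......
0       0  ┃       ┃                ♣♣.═........
0       0  ┃       ┃                ...═.♣♣.....
━━━━━━━━━━━┛       ┃                .♣.═..♣.....
                   ┃                ...═........


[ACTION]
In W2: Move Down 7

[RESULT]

━━━━━━━━━━━┓       ┏━━━━━━━━━━━━━━━━━━━━━━━━━━━━
t          ┃       ┃ MapNavigator               
───────────┨       ┠────────────────────────────
           ┃       ┃                ...═#.......
    B      ┃       ┃                ♣..═##......
-----------┃       ┃                ♣♣.═........
]       0  ┃       ┃                ...═.♣♣.....
0       0  ┃       ┃                .♣.═..♣.....
0       0  ┃       ┃                ...═........
0     362  ┃       ┃                .......#.#..
0       0  ┃       ┃                @..═........
0     568  ┃       ┃                ...═........
0       0  ┃       ┃                ............
0       0  ┃       ┃                ............
━━━━━━━━━━━┛       ┃                            
                   ┃                            


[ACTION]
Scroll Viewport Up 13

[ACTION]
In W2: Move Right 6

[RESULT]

━━━━━━━━━━━┓       ┏━━━━━━━━━━━━━━━━━━━━━━━━━━━━
t          ┃       ┃ MapNavigator               
───────────┨       ┠────────────────────────────
           ┃       ┃          ...═#.............
    B      ┃       ┃          ♣..═##............
-----------┃       ┃          ♣♣.═..............
]       0  ┃       ┃          ...═.♣♣...........
0       0  ┃       ┃          .♣.═..♣...........
0       0  ┃       ┃          ...═..............
0     362  ┃       ┃          .......#.#........
0       0  ┃       ┃          ...═..@...........
0     568  ┃       ┃          ...═..............
0       0  ┃       ┃          ..................
0       0  ┃       ┃          ..................
━━━━━━━━━━━┛       ┃                            
                   ┃                            


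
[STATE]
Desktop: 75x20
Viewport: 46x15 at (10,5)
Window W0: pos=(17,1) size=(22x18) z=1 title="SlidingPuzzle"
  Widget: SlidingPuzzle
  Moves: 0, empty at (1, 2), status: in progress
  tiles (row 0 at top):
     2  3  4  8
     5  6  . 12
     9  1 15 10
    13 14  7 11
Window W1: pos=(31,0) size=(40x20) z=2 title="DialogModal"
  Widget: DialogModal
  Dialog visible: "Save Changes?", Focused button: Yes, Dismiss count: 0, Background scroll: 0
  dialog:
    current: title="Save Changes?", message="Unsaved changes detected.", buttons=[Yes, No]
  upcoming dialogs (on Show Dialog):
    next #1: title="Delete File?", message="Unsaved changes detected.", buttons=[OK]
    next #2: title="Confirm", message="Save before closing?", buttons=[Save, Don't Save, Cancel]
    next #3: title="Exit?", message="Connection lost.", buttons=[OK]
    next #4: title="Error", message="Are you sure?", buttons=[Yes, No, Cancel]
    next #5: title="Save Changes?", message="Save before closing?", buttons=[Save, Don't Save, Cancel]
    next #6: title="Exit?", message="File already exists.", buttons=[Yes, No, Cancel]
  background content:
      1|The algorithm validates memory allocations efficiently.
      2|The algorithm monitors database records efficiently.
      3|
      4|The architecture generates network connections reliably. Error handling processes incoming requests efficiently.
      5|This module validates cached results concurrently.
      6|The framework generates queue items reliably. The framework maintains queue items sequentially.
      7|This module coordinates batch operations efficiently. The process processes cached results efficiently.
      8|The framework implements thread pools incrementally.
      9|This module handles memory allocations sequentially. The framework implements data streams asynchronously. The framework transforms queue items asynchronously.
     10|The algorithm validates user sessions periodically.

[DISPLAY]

       ┃│  2 │  3 │  ┃                        
       ┃├────┼────┼──┃The architecture generat
       ┃│  5 │  6 │  ┃This module validates ca
       ┃├────┼────┼──┃The ┌───────────────────
       ┃│  9 │  1 │ 1┃This│       Save Changes
       ┃├────┼────┼──┃The │ Unsaved changes de
       ┃│ 13 │ 14 │  ┃This│         [Yes]  No 
       ┃└────┴────┴──┃The └───────────────────
       ┃Moves: 0     ┃                        
       ┃             ┃                        
       ┃             ┃                        
       ┃             ┃                        
       ┃             ┃                        
       ┗━━━━━━━━━━━━━┃                        
                     ┗━━━━━━━━━━━━━━━━━━━━━━━━


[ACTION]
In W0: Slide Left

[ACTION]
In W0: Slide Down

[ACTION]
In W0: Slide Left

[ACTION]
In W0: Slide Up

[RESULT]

       ┃│  2 │  3 │  ┃                        
       ┃├────┼────┼──┃The architecture generat
       ┃│  5 │  6 │ 1┃This module validates ca
       ┃├────┼────┼──┃The ┌───────────────────
       ┃│  9 │  1 │ 1┃This│       Save Changes
       ┃├────┼────┼──┃The │ Unsaved changes de
       ┃│ 13 │ 14 │  ┃This│         [Yes]  No 
       ┃└────┴────┴──┃The └───────────────────
       ┃Moves: 3     ┃                        
       ┃             ┃                        
       ┃             ┃                        
       ┃             ┃                        
       ┃             ┃                        
       ┗━━━━━━━━━━━━━┃                        
                     ┗━━━━━━━━━━━━━━━━━━━━━━━━


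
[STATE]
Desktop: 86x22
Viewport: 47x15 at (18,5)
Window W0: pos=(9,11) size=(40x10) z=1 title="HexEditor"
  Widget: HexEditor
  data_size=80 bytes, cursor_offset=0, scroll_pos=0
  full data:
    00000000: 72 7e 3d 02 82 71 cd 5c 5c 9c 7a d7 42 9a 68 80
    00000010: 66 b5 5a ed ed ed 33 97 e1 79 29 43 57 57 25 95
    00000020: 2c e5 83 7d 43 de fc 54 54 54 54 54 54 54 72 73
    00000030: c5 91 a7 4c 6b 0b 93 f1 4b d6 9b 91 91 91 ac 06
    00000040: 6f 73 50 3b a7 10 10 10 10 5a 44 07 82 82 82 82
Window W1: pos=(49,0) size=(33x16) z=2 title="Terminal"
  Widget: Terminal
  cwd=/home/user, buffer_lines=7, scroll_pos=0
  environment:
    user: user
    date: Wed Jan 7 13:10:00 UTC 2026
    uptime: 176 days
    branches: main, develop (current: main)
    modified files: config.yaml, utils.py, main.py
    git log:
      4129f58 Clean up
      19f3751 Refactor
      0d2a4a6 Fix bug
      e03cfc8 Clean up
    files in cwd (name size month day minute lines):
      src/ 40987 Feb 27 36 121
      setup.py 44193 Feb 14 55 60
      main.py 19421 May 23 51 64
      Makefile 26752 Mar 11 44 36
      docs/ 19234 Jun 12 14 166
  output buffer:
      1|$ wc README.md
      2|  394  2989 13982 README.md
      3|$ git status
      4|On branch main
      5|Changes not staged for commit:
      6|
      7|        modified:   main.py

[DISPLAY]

                               ┃$ git status   
                               ┃On branch main 
                               ┃Changes not sta
                               ┃               
                               ┃        modifie
                               ┃$ █            
━━━━━━━━━━━━━━━━━━━━━━━━━━━━━━┓┃               
or                            ┃┃               
──────────────────────────────┨┃               
  72 7e 3d 02 82 71 cd 5c  5c ┃┃               
  66 b5 5a ed ed ed 33 97  e1 ┃┗━━━━━━━━━━━━━━━
  2c e5 83 7d 43 de fc 54  54 ┃                
  c5 91 a7 4c 6b 0b 93 f1  4b ┃                
  6f 73 50 3b a7 10 10 10  10 ┃                
                              ┃                


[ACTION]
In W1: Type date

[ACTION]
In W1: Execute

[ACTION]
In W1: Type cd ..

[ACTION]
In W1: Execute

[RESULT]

                               ┃$ git status   
                               ┃On branch main 
                               ┃Changes not sta
                               ┃               
                               ┃        modifie
                               ┃$ date         
━━━━━━━━━━━━━━━━━━━━━━━━━━━━━━┓┃Wed Jan 7 13:10
or                            ┃┃$ cd ..        
──────────────────────────────┨┃               
  72 7e 3d 02 82 71 cd 5c  5c ┃┃$ █            
  66 b5 5a ed ed ed 33 97  e1 ┃┗━━━━━━━━━━━━━━━
  2c e5 83 7d 43 de fc 54  54 ┃                
  c5 91 a7 4c 6b 0b 93 f1  4b ┃                
  6f 73 50 3b a7 10 10 10  10 ┃                
                              ┃                


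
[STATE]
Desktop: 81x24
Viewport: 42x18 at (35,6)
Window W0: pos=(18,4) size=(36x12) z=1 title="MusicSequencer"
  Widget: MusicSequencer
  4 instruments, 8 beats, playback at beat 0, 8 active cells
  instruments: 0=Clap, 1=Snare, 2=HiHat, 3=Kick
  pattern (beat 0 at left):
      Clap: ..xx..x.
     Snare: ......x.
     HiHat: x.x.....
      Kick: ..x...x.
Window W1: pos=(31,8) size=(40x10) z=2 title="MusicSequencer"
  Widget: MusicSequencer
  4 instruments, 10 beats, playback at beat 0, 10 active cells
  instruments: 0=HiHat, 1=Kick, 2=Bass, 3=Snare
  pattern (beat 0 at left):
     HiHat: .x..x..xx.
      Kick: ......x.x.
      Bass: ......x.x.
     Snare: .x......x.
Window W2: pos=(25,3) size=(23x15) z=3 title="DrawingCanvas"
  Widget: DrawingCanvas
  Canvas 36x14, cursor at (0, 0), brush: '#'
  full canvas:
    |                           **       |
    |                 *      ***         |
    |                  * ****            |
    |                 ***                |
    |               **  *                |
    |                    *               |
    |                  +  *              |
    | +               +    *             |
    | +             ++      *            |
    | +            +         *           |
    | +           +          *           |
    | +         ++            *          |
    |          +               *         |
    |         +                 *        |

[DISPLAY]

            ┃─────┨                       
        *   ┃     ┃                       
         * *┃━━━━━━━━━━━━━━━━━━━━━━┓      
        *** ┃                      ┃      
      **  * ┃──────────────────────┨      
           *┃                      ┃      
         +  ┃                      ┃      
        +   ┃                      ┃      
      ++    ┃                      ┃      
     +      ┃                      ┃      
    +       ┃                      ┃      
━━━━━━━━━━━━┛━━━━━━━━━━━━━━━━━━━━━━┛      
                                          
                                          
                                          
                                          
                                          
                                          


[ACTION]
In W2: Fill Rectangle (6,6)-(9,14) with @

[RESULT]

            ┃─────┨                       
        *   ┃     ┃                       
         * *┃━━━━━━━━━━━━━━━━━━━━━━┓      
        *** ┃                      ┃      
      **  * ┃──────────────────────┨      
           *┃                      ┃      
@@@@@@   +  ┃                      ┃      
@@@@@@  +   ┃                      ┃      
@@@@@@++    ┃                      ┃      
@@@@@@      ┃                      ┃      
    +       ┃                      ┃      
━━━━━━━━━━━━┛━━━━━━━━━━━━━━━━━━━━━━┛      
                                          
                                          
                                          
                                          
                                          
                                          


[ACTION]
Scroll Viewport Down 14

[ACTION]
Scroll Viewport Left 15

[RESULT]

─────┃+                    ┃─────┨        
     ┃                 *   ┃     ┃        
 Clap┃                  * *┃━━━━━━━━━━━━━━
Snare┃                 *** ┃              
HiHat┃               **  * ┃──────────────
 Kick┃                    *┃              
     ┃      @@@@@@@@@   +  ┃              
     ┃ +    @@@@@@@@@  +   ┃              
     ┃ +    @@@@@@@@@++    ┃              
━━━━━┃ +    @@@@@@@@@      ┃              
     ┃ +           +       ┃              
     ┗━━━━━━━━━━━━━━━━━━━━━┛━━━━━━━━━━━━━━
                                          
                                          
                                          
                                          
                                          
                                          


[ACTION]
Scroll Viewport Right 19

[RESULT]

        ┃─────┨                           
    *   ┃     ┃                           
     * *┃━━━━━━━━━━━━━━━━━━━━━━┓          
    *** ┃                      ┃          
  **  * ┃──────────────────────┨          
       *┃                      ┃          
@@   +  ┃                      ┃          
@@  +   ┃                      ┃          
@@++    ┃                      ┃          
@@      ┃                      ┃          
+       ┃                      ┃          
━━━━━━━━┛━━━━━━━━━━━━━━━━━━━━━━┛          
                                          
                                          
                                          
                                          
                                          
                                          


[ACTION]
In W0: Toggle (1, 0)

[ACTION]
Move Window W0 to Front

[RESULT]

──────────────┨                           
              ┃                           
              ┃━━━━━━━━━━━━━━━━┓          
              ┃                ┃          
              ┃────────────────┨          
              ┃                ┃          
              ┃                ┃          
              ┃                ┃          
              ┃                ┃          
━━━━━━━━━━━━━━┛                ┃          
+       ┃                      ┃          
━━━━━━━━┛━━━━━━━━━━━━━━━━━━━━━━┛          
                                          
                                          
                                          
                                          
                                          
                                          


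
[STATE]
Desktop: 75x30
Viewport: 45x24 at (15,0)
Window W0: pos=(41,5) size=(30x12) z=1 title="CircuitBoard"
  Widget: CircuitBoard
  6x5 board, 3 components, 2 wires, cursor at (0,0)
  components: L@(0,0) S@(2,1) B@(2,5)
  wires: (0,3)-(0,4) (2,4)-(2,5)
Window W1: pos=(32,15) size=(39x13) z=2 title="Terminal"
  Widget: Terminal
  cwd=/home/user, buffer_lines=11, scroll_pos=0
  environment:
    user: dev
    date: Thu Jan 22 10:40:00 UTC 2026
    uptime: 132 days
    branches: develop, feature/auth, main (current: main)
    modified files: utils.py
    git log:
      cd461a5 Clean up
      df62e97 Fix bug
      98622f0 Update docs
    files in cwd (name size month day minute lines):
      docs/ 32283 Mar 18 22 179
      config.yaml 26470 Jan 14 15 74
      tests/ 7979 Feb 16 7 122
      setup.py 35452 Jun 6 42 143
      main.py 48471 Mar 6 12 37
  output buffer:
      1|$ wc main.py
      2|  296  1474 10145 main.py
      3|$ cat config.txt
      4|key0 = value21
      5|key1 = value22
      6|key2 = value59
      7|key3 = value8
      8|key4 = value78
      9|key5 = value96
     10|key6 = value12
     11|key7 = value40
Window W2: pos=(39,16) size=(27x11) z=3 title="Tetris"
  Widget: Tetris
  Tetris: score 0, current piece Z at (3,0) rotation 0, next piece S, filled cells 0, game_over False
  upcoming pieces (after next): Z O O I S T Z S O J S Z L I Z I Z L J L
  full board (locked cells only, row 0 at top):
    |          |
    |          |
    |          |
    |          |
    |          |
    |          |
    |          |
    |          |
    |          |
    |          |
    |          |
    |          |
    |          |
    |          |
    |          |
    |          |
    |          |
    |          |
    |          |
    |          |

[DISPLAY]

                                             
                                             
                                             
                                             
                                             
                          ┏━━━━━━━━━━━━━━━━━━
                          ┃ CircuitBoard     
                          ┠──────────────────
                          ┃   0 1 2 3 4 5    
                          ┃0  [L]          · 
                          ┃                  
                          ┃1                 
                          ┃                  
                          ┃2       S         
                          ┃                  
                 ┏━━━━━━━━━━━━━━━━━━━━━━━━━━━
                 ┃ Termi┏━━━━━━━━━━━━━━━━━━━━
                 ┠──────┃ Tetris             
                 ┃$ wc m┠────────────────────
                 ┃  296 ┃          │Next:    
                 ┃$ cat ┃          │ ░░      
                 ┃key0 =┃          │░░       
                 ┃key1 =┃          │         
                 ┃key2 =┃          │         


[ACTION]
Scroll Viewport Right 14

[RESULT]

                                             
                                             
                                             
                                             
                                             
            ┏━━━━━━━━━━━━━━━━━━━━━━━━━━━━┓   
            ┃ CircuitBoard               ┃   
            ┠────────────────────────────┨   
            ┃   0 1 2 3 4 5              ┃   
            ┃0  [L]          · ─ ·       ┃   
            ┃                            ┃   
            ┃1                           ┃   
            ┃                            ┃   
            ┃2       S           · ─ B   ┃   
            ┃                            ┃   
   ┏━━━━━━━━━━━━━━━━━━━━━━━━━━━━━━━━━━━━━┓   
   ┃ Termi┏━━━━━━━━━━━━━━━━━━━━━━━━━┓    ┃   
   ┠──────┃ Tetris                  ┃────┨   
   ┃$ wc m┠─────────────────────────┨    ┃   
   ┃  296 ┃          │Next:         ┃    ┃   
   ┃$ cat ┃          │ ░░           ┃    ┃   
   ┃key0 =┃          │░░            ┃    ┃   
   ┃key1 =┃          │              ┃    ┃   
   ┃key2 =┃          │              ┃    ┃   


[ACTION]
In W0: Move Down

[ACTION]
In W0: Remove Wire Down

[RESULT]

                                             
                                             
                                             
                                             
                                             
            ┏━━━━━━━━━━━━━━━━━━━━━━━━━━━━┓   
            ┃ CircuitBoard               ┃   
            ┠────────────────────────────┨   
            ┃   0 1 2 3 4 5              ┃   
            ┃0   L           · ─ ·       ┃   
            ┃                            ┃   
            ┃1  [.]                      ┃   
            ┃                            ┃   
            ┃2       S           · ─ B   ┃   
            ┃                            ┃   
   ┏━━━━━━━━━━━━━━━━━━━━━━━━━━━━━━━━━━━━━┓   
   ┃ Termi┏━━━━━━━━━━━━━━━━━━━━━━━━━┓    ┃   
   ┠──────┃ Tetris                  ┃────┨   
   ┃$ wc m┠─────────────────────────┨    ┃   
   ┃  296 ┃          │Next:         ┃    ┃   
   ┃$ cat ┃          │ ░░           ┃    ┃   
   ┃key0 =┃          │░░            ┃    ┃   
   ┃key1 =┃          │              ┃    ┃   
   ┃key2 =┃          │              ┃    ┃   


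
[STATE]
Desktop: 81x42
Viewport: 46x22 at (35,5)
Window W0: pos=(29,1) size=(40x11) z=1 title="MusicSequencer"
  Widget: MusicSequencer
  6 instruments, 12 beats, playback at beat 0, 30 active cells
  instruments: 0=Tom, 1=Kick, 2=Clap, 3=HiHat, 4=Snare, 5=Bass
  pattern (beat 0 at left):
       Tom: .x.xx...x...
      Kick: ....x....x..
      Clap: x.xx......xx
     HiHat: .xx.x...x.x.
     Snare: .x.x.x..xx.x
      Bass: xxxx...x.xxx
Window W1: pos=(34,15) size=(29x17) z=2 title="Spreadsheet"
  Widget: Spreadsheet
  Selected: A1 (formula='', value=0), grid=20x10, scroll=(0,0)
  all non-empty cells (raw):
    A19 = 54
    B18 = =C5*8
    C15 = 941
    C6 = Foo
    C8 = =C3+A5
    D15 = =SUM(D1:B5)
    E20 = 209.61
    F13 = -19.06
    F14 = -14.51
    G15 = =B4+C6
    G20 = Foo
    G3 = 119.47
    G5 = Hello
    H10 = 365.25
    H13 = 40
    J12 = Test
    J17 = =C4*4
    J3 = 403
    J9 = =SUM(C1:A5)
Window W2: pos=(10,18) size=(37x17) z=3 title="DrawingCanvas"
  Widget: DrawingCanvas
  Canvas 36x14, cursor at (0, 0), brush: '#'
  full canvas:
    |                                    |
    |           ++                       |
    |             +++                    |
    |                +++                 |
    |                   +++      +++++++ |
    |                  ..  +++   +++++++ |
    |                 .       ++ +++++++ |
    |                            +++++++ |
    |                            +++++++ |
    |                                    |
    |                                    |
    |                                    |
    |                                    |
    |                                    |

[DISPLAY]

m·█·██···█···                    ┃            
k····█····█··                    ┃            
p█·██······██                    ┃            
t·██·█···█·█·                    ┃            
e·█·█·█··██·█                    ┃            
s████···█·███                    ┃            
━━━━━━━━━━━━━━━━━━━━━━━━━━━━━━━━━┛            
                                              
                                              
                                              
━━━━━━━━━━━━━━━━━━━━━━━━━━━┓                  
 Spreadsheet               ┃                  
───────────────────────────┨                  
━━━━━━━━━━━┓               ┃                  
           ┃   B       C   ┃                  
───────────┨---------------┃                  
           ┃       0       ┃                  
           ┃       0       ┃                  
           ┃       0       ┃                  
           ┃       0       ┃                  
    +++++++┃       0       ┃                  
+   +++++++┃       0Foo    ┃                  


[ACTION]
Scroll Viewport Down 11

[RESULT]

 Spreadsheet               ┃                  
───────────────────────────┨                  
━━━━━━━━━━━┓               ┃                  
           ┃   B       C   ┃                  
───────────┨---------------┃                  
           ┃       0       ┃                  
           ┃       0       ┃                  
           ┃       0       ┃                  
           ┃       0       ┃                  
    +++++++┃       0       ┃                  
+   +++++++┃       0Foo    ┃                  
 ++ +++++++┃       0       ┃                  
    +++++++┃       0       ┃                  
    +++++++┃       0       ┃                  
           ┃       0       ┃                  
           ┃━━━━━━━━━━━━━━━┛                  
           ┃                                  
           ┃                                  
━━━━━━━━━━━┛                                  
                                              
                                              
                                              


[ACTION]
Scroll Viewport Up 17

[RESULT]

                                              
━━━━━━━━━━━━━━━━━━━━━━━━━━━━━━━━━┓            
cSequencer                       ┃            
─────────────────────────────────┨            
 ▼12345678901                    ┃            
m·█·██···█···                    ┃            
k····█····█··                    ┃            
p█·██······██                    ┃            
t·██·█···█·█·                    ┃            
e·█·█·█··██·█                    ┃            
s████···█·███                    ┃            
━━━━━━━━━━━━━━━━━━━━━━━━━━━━━━━━━┛            
                                              
                                              
                                              
━━━━━━━━━━━━━━━━━━━━━━━━━━━┓                  
 Spreadsheet               ┃                  
───────────────────────────┨                  
━━━━━━━━━━━┓               ┃                  
           ┃   B       C   ┃                  
───────────┨---------------┃                  
           ┃       0       ┃                  


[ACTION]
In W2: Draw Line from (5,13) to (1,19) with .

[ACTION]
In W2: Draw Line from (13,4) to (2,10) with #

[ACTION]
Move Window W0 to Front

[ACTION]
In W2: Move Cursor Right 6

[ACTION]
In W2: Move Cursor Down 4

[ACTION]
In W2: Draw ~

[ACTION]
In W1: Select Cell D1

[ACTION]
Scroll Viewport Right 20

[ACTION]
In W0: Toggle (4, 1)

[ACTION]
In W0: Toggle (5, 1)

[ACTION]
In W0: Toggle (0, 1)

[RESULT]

                                              
━━━━━━━━━━━━━━━━━━━━━━━━━━━━━━━━━┓            
cSequencer                       ┃            
─────────────────────────────────┨            
 ▼12345678901                    ┃            
m···██···█···                    ┃            
k····█····█··                    ┃            
p█·██······██                    ┃            
t·██·█···█·█·                    ┃            
e···█·█··██·█                    ┃            
s█·██···█·███                    ┃            
━━━━━━━━━━━━━━━━━━━━━━━━━━━━━━━━━┛            
                                              
                                              
                                              
━━━━━━━━━━━━━━━━━━━━━━━━━━━┓                  
 Spreadsheet               ┃                  
───────────────────────────┨                  
━━━━━━━━━━━┓               ┃                  
           ┃   B       C   ┃                  
───────────┨---------------┃                  
           ┃       0       ┃                  
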